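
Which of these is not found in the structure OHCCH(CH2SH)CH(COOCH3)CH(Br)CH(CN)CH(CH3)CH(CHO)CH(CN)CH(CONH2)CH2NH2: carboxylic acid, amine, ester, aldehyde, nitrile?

nitrile: present (CH(CN) — pendant –C≡N: nitrile).
ester: present (CH(COOCH3) — pendant –COOCH3: carbonyl C bonded to C and –OCH3 → ester).
aldehyde: present (OHC — terminal –CHO: carbonyl C bonded to H and C → aldehyde).
amine: present (CH2NH2 — –NH2 on an sp³ carbon with no adjacent C=O → amine).
carboxylic acid: absent. In CH(COOCH3), the acyl oxygen is bonded to carbon (–O–C), not to H, so this is an ester. In CH(CONH2), the carbonyl is bonded to nitrogen, not to –OH; that is an amide.

carboxylic acid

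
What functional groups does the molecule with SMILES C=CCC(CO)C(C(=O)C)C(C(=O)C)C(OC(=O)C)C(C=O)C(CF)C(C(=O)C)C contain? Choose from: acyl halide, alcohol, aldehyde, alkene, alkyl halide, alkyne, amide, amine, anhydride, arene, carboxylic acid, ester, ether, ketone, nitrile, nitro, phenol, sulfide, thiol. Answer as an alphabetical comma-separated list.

alcohol, aldehyde, alkene, alkyl halide, ester, ketone

Working along the chain:
  CH2=CH: C=C double bond → alkene.
  CH(CH2OH): pendant –CH2OH on an sp³ backbone C → alcohol.
  CH(COCH3): pendant –COCH3: carbonyl C bonded to two carbons → ketone.
  CH(COCH3): pendant –COCH3: carbonyl C bonded to two carbons → ketone.
  CH(OCOCH3): pendant –OC(=O)CH3: an acyloxy group → ester.
  CH(CHO): pendant –CHO: carbonyl C bonded to C and H → aldehyde.
  CH(CH2F): pendant –CH2X: halogen on sp³ carbon → alkyl halide.
  CH(COCH3): pendant –COCH3: carbonyl C bonded to two carbons → ketone.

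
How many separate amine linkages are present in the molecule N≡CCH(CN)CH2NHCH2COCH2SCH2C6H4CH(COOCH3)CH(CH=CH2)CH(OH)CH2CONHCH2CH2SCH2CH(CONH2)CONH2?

Working along the chain:
  N≡C: N≡C–: carbon triple-bonded to nitrogen → nitrile.
  CH(CN): pendant –C≡N: nitrile.
  CH2NHCH2: C–N–C with sp³ carbons and no adjacent C=O → amine (secondary).
  CO: –C(=O)– with carbon on both sides → ketone.
  CH2SCH2: C–S–C linkage → sulfide (thioether).
  C6H4: para-disubstituted benzene ring → arene.
  CH(COOCH3): pendant –COOCH3: carbonyl C bonded to C and –OCH3 → ester.
  CH(CH=CH2): pendant –CH=CH2: C=C double bond → alkene.
  CH(OH): –OH on an sp³ carbon → alcohol (secondary).
  CH2CONHCH2: –C(=O)–N– linkage → amide (the N is not an amine).
  CH2SCH2: C–S–C linkage → sulfide (thioether).
  CH(CONH2): pendant –CONH2: carbonyl C bonded to C and N → amide.
  CONH2: –C(=O)NH2: carbonyl C bonded to C and to N → amide (the N is not a separate amine).
Amine appears at: CH2NHCH2 → 1.

1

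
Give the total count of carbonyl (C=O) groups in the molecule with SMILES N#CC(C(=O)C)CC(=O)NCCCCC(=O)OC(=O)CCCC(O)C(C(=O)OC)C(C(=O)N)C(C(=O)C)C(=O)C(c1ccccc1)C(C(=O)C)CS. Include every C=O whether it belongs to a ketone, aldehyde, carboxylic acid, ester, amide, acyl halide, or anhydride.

9

CH(COCH3): ketone, 1 C=O (running total 1).
CH2CONHCH2: amide, 1 C=O (running total 2).
CH2CO-O-COCH2: anhydride, 2 C=O (running total 4).
CH(COOCH3): ester, 1 C=O (running total 5).
CH(CONH2): amide, 1 C=O (running total 6).
CH(COCH3): ketone, 1 C=O (running total 7).
CO: ketone, 1 C=O (running total 8).
CH(COCH3): ketone, 1 C=O (running total 9).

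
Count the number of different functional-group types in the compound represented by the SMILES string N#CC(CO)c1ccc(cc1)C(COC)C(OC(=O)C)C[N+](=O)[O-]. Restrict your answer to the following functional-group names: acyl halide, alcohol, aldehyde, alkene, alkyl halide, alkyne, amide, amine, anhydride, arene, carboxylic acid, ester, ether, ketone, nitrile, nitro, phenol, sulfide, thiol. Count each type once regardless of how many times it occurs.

N≡C–: carbon triple-bonded to nitrogen → nitrile.
pendant –CH2OH on an sp³ backbone C → alcohol.
para-disubstituted benzene ring → arene.
pendant –CH2OCH3: C–O–C linkage → ether.
pendant –OC(=O)CH3: an acyloxy group → ester.
–NO2 on carbon → nitro group.
Distinct types present: alcohol, arene, ester, ether, nitrile, nitro.

6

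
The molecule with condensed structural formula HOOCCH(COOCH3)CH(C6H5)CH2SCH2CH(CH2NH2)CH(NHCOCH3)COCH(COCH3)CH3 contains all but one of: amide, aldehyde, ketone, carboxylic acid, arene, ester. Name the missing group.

ester: present (CH(COOCH3) — pendant –COOCH3: carbonyl C bonded to C and –OCH3 → ester).
ketone: present (CO — –C(=O)– with carbon on both sides → ketone).
carboxylic acid: present (HOOC — –COOH: carbonyl C bonded to –OH and C → carboxylic acid (the –OH is not a separate alcohol)).
amide: present (CH(NHCOCH3) — pendant –NHC(=O)CH3: N bonded to a carbonyl → amide (not amine)).
arene: present (CH(C6H5) — pendant –C6H5: benzene ring → arene).
aldehyde: absent. In each of CO and CH(COCH3), the carbonyl carbon is bonded to two carbons, so it is a ketone, not an aldehyde. In HOOC, the carbonyl carbon bears –OH, not –H, so it is a carboxylic acid.

aldehyde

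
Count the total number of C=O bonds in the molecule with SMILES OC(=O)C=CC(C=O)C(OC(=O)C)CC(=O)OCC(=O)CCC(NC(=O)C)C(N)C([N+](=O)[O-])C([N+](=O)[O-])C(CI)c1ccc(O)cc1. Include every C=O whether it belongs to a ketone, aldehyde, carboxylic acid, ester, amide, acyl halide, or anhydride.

HOOC: carboxylic acid, 1 C=O (running total 1).
CH(CHO): aldehyde, 1 C=O (running total 2).
CH(OCOCH3): ester, 1 C=O (running total 3).
CH2COOCH2: ester, 1 C=O (running total 4).
CO: ketone, 1 C=O (running total 5).
CH(NHCOCH3): amide, 1 C=O (running total 6).

6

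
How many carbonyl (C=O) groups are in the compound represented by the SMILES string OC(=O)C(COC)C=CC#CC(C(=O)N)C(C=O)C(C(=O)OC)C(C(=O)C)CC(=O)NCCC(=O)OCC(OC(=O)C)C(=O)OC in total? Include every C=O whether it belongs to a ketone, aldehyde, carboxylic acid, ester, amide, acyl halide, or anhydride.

HOOC: carboxylic acid, 1 C=O (running total 1).
CH(CONH2): amide, 1 C=O (running total 2).
CH(CHO): aldehyde, 1 C=O (running total 3).
CH(COOCH3): ester, 1 C=O (running total 4).
CH(COCH3): ketone, 1 C=O (running total 5).
CH2CONHCH2: amide, 1 C=O (running total 6).
CH2COOCH2: ester, 1 C=O (running total 7).
CH(OCOCH3): ester, 1 C=O (running total 8).
COOCH3: ester, 1 C=O (running total 9).

9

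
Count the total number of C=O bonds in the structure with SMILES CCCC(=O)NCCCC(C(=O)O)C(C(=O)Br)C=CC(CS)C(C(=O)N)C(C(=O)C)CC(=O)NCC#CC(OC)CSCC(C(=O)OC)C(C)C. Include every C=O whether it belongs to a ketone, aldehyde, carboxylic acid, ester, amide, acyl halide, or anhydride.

7

CH2CONHCH2: amide, 1 C=O (running total 1).
CH(COOH): carboxylic acid, 1 C=O (running total 2).
CH(COBr): acyl halide, 1 C=O (running total 3).
CH(CONH2): amide, 1 C=O (running total 4).
CH(COCH3): ketone, 1 C=O (running total 5).
CH2CONHCH2: amide, 1 C=O (running total 6).
CH(COOCH3): ester, 1 C=O (running total 7).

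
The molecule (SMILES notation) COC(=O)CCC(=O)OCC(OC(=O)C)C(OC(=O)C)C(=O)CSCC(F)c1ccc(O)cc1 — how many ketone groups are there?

CH3O–C(=O)–: carbonyl C bonded to C and to –OCH3 → ester (not ketone + ether).
–C(=O)–O–C with C on the carbonyl side → ester.
pendant –OC(=O)CH3: an acyloxy group → ester.
pendant –OC(=O)CH3: an acyloxy group → ester.
–C(=O)– with carbon on both sides → ketone.
C–S–C linkage → sulfide (thioether).
halogen on an sp³ carbon → alkyl halide.
–OH attached directly to an aromatic ring → phenol (not alcohol); the ring itself is an arene.
Ketone appears at: CO → 1.

1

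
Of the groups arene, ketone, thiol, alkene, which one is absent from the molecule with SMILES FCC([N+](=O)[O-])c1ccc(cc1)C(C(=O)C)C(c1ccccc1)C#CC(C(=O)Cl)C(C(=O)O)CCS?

alkene

ketone: present (CH(COCH3) — pendant –COCH3: carbonyl C bonded to two carbons → ketone).
arene: present (C6H4 — para-disubstituted benzene ring → arene).
thiol: present (CH2SH — –SH on an sp³ carbon → thiol).
alkene: absent. In each of C6H4 and CH(C6H5), the C=C units are part of an aromatic ring, which is an arene, not an isolated alkene.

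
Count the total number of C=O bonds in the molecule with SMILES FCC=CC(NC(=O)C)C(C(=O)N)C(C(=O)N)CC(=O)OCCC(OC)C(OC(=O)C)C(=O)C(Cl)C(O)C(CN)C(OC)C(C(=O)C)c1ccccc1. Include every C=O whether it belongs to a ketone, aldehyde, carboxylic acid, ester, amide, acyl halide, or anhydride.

7

CH(NHCOCH3): amide, 1 C=O (running total 1).
CH(CONH2): amide, 1 C=O (running total 2).
CH(CONH2): amide, 1 C=O (running total 3).
CH2COOCH2: ester, 1 C=O (running total 4).
CH(OCOCH3): ester, 1 C=O (running total 5).
CO: ketone, 1 C=O (running total 6).
CH(COCH3): ketone, 1 C=O (running total 7).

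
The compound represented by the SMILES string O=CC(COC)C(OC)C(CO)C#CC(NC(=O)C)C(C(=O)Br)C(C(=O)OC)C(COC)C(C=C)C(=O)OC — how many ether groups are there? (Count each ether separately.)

3

terminal –CHO: carbonyl C bonded to H and C → aldehyde.
pendant –CH2OCH3: C–O–C linkage → ether.
pendant –OCH3: C–O–C with sp³ C, no adjacent C=O → ether.
pendant –CH2OH on an sp³ backbone C → alcohol.
C≡C triple bond → alkyne.
pendant –NHC(=O)CH3: N bonded to a carbonyl → amide (not amine).
pendant –C(=O)X: carbonyl C bonded to C and halogen → acyl halide.
pendant –COOCH3: carbonyl C bonded to C and –OCH3 → ester.
pendant –CH2OCH3: C–O–C linkage → ether.
pendant –CH=CH2: C=C double bond → alkene.
–C(=O)OCH3: carbonyl C bonded to C and to –OCH3 → ester (not ketone + ether).
Ether appears at: CH(CH2OCH3), CH(OCH3), CH(CH2OCH3) → 3.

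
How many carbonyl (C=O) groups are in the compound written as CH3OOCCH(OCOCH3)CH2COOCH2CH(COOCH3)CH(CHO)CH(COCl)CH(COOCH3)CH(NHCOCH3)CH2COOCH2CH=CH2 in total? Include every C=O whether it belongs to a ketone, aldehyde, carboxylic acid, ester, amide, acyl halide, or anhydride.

CH3OOC: ester, 1 C=O (running total 1).
CH(OCOCH3): ester, 1 C=O (running total 2).
CH2COOCH2: ester, 1 C=O (running total 3).
CH(COOCH3): ester, 1 C=O (running total 4).
CH(CHO): aldehyde, 1 C=O (running total 5).
CH(COCl): acyl halide, 1 C=O (running total 6).
CH(COOCH3): ester, 1 C=O (running total 7).
CH(NHCOCH3): amide, 1 C=O (running total 8).
CH2COOCH2: ester, 1 C=O (running total 9).

9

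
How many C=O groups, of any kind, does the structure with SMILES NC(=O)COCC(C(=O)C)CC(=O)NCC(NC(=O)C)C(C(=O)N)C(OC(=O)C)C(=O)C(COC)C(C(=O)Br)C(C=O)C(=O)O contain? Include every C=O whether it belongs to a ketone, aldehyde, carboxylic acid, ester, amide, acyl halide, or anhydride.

H2NCO: amide, 1 C=O (running total 1).
CH(COCH3): ketone, 1 C=O (running total 2).
CH2CONHCH2: amide, 1 C=O (running total 3).
CH(NHCOCH3): amide, 1 C=O (running total 4).
CH(CONH2): amide, 1 C=O (running total 5).
CH(OCOCH3): ester, 1 C=O (running total 6).
CO: ketone, 1 C=O (running total 7).
CH(COBr): acyl halide, 1 C=O (running total 8).
CH(CHO): aldehyde, 1 C=O (running total 9).
COOH: carboxylic acid, 1 C=O (running total 10).

10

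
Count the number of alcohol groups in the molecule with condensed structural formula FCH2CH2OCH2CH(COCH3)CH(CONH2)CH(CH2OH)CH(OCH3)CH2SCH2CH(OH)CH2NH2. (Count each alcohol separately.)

Working along the chain:
  FCH2: halogen on an sp³ carbon → alkyl halide.
  CH2OCH2: C–O–C with sp³ carbons on both sides and no adjacent C=O → ether.
  CH(COCH3): pendant –COCH3: carbonyl C bonded to two carbons → ketone.
  CH(CONH2): pendant –CONH2: carbonyl C bonded to C and N → amide.
  CH(CH2OH): pendant –CH2OH on an sp³ backbone C → alcohol.
  CH(OCH3): pendant –OCH3: C–O–C with sp³ C, no adjacent C=O → ether.
  CH2SCH2: C–S–C linkage → sulfide (thioether).
  CH(OH): –OH on an sp³ carbon → alcohol (secondary).
  CH2NH2: –NH2 on an sp³ carbon with no adjacent C=O → amine.
Alcohol appears at: CH(CH2OH), CH(OH) → 2.

2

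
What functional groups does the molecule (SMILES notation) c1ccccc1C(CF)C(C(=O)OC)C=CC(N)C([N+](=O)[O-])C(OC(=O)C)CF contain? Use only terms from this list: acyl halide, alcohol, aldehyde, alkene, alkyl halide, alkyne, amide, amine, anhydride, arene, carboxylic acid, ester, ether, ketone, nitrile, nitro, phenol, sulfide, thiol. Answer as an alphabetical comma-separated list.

alkene, alkyl halide, amine, arene, ester, nitro

C6H5– phenyl ring → arene.
pendant –CH2X: halogen on sp³ carbon → alkyl halide.
pendant –COOCH3: carbonyl C bonded to C and –OCH3 → ester.
C=C double bond → alkene.
–NH2 on an sp³ carbon with no adjacent C=O → amine.
–NO2 on an sp³ carbon → nitro (the N=O is not a carbonyl).
pendant –OC(=O)CH3: an acyloxy group → ester.
halogen on an sp³ carbon → alkyl halide.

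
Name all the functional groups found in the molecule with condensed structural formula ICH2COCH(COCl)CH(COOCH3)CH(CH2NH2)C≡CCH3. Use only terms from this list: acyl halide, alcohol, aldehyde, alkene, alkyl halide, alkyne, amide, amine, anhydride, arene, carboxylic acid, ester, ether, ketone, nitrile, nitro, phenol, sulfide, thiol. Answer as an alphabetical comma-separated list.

Reading the structure from left to right:
  ICH2: halogen on an sp³ carbon → alkyl halide.
  CO: –C(=O)– with carbon on both sides → ketone.
  CH(COCl): pendant –C(=O)X: carbonyl C bonded to C and halogen → acyl halide.
  CH(COOCH3): pendant –COOCH3: carbonyl C bonded to C and –OCH3 → ester.
  CH(CH2NH2): pendant –CH2NH2: N on sp³ C, no adjacent C=O → amine.
  C≡C: C≡C triple bond → alkyne.

acyl halide, alkyl halide, alkyne, amine, ester, ketone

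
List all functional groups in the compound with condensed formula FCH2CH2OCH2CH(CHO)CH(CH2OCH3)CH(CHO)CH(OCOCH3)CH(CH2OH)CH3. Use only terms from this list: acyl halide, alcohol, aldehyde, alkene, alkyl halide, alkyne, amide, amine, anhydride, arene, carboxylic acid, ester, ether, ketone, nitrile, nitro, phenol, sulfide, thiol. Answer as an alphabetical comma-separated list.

alcohol, aldehyde, alkyl halide, ester, ether

halogen on an sp³ carbon → alkyl halide.
C–O–C with sp³ carbons on both sides and no adjacent C=O → ether.
pendant –CHO: carbonyl C bonded to C and H → aldehyde.
pendant –CH2OCH3: C–O–C linkage → ether.
pendant –CHO: carbonyl C bonded to C and H → aldehyde.
pendant –OC(=O)CH3: an acyloxy group → ester.
pendant –CH2OH on an sp³ backbone C → alcohol.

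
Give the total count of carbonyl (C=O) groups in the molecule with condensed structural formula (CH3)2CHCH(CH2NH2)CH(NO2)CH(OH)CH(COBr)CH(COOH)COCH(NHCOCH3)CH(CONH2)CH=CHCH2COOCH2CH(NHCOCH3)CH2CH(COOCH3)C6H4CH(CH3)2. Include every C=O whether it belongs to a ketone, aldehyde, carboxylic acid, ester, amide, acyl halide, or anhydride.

8

CH(COBr): acyl halide, 1 C=O (running total 1).
CH(COOH): carboxylic acid, 1 C=O (running total 2).
CO: ketone, 1 C=O (running total 3).
CH(NHCOCH3): amide, 1 C=O (running total 4).
CH(CONH2): amide, 1 C=O (running total 5).
CH2COOCH2: ester, 1 C=O (running total 6).
CH(NHCOCH3): amide, 1 C=O (running total 7).
CH(COOCH3): ester, 1 C=O (running total 8).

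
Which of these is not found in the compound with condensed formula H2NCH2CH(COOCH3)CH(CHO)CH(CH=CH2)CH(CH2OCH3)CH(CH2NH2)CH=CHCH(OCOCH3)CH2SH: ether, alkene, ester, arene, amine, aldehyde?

arene

aldehyde: present (CH(CHO) — pendant –CHO: carbonyl C bonded to C and H → aldehyde).
ester: present (CH(COOCH3) — pendant –COOCH3: carbonyl C bonded to C and –OCH3 → ester).
amine: present (H2NCH2 — –NH2 on an sp³ carbon with no adjacent C=O → amine).
alkene: present (CH(CH=CH2) — pendant –CH=CH2: C=C double bond → alkene).
ether: present (CH(CH2OCH3) — pendant –CH2OCH3: C–O–C linkage → ether).
arene: no segment matches this pattern.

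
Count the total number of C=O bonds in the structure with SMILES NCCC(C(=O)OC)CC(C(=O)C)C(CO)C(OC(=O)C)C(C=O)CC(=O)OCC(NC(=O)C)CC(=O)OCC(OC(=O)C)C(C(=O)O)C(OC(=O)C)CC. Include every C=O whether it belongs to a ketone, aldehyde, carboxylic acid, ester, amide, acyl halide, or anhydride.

10

CH(COOCH3): ester, 1 C=O (running total 1).
CH(COCH3): ketone, 1 C=O (running total 2).
CH(OCOCH3): ester, 1 C=O (running total 3).
CH(CHO): aldehyde, 1 C=O (running total 4).
CH2COOCH2: ester, 1 C=O (running total 5).
CH(NHCOCH3): amide, 1 C=O (running total 6).
CH2COOCH2: ester, 1 C=O (running total 7).
CH(OCOCH3): ester, 1 C=O (running total 8).
CH(COOH): carboxylic acid, 1 C=O (running total 9).
CH(OCOCH3): ester, 1 C=O (running total 10).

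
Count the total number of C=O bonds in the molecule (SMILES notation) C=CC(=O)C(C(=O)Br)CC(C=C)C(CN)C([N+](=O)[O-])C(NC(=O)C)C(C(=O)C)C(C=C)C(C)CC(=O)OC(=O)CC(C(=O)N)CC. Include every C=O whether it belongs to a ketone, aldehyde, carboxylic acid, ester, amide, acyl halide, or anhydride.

CO: ketone, 1 C=O (running total 1).
CH(COBr): acyl halide, 1 C=O (running total 2).
CH(NHCOCH3): amide, 1 C=O (running total 3).
CH(COCH3): ketone, 1 C=O (running total 4).
CH2CO-O-COCH2: anhydride, 2 C=O (running total 6).
CH(CONH2): amide, 1 C=O (running total 7).

7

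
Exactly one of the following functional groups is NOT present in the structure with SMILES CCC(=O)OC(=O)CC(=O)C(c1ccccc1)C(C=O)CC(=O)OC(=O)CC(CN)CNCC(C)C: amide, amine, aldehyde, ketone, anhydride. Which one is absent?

aldehyde: present (CH(CHO) — pendant –CHO: carbonyl C bonded to C and H → aldehyde).
anhydride: present (CH2CO-O-COCH2 — two acyl groups sharing one oxygen, –C(=O)–O–C(=O)– → anhydride).
amine: present (CH(CH2NH2) — pendant –CH2NH2: N on sp³ C, no adjacent C=O → amine).
ketone: present (CO — –C(=O)– with carbon on both sides → ketone).
amide: no segment matches this pattern.

amide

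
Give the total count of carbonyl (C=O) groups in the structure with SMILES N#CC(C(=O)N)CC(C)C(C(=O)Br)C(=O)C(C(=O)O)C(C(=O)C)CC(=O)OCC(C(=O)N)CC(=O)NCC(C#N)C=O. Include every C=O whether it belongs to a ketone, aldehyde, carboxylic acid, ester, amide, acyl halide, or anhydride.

9

CH(CONH2): amide, 1 C=O (running total 1).
CH(COBr): acyl halide, 1 C=O (running total 2).
CO: ketone, 1 C=O (running total 3).
CH(COOH): carboxylic acid, 1 C=O (running total 4).
CH(COCH3): ketone, 1 C=O (running total 5).
CH2COOCH2: ester, 1 C=O (running total 6).
CH(CONH2): amide, 1 C=O (running total 7).
CH2CONHCH2: amide, 1 C=O (running total 8).
CHO: aldehyde, 1 C=O (running total 9).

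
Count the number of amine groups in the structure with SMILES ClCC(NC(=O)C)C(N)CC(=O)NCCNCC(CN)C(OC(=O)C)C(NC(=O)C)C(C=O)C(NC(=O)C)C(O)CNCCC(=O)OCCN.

5

halogen on an sp³ carbon → alkyl halide.
pendant –NHC(=O)CH3: N bonded to a carbonyl → amide (not amine).
–NH2 on an sp³ carbon with no adjacent C=O → amine.
–C(=O)–N– linkage → amide (the N is not an amine).
C–N–C with sp³ carbons and no adjacent C=O → amine (secondary).
pendant –CH2NH2: N on sp³ C, no adjacent C=O → amine.
pendant –OC(=O)CH3: an acyloxy group → ester.
pendant –NHC(=O)CH3: N bonded to a carbonyl → amide (not amine).
pendant –CHO: carbonyl C bonded to C and H → aldehyde.
pendant –NHC(=O)CH3: N bonded to a carbonyl → amide (not amine).
–OH on an sp³ carbon → alcohol (secondary).
C–N–C with sp³ carbons and no adjacent C=O → amine (secondary).
–C(=O)–O–C with C on the carbonyl side → ester.
–NH2 on an sp³ carbon with no adjacent C=O → amine.
Amine appears at: CH(NH2), CH2NHCH2, CH(CH2NH2), CH2NHCH2, CH2NH2 → 5.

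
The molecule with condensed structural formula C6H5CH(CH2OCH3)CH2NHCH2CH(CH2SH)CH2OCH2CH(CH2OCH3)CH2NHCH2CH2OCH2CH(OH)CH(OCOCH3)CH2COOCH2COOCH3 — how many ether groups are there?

Reading the structure from left to right:
  C6H5: C6H5– phenyl ring → arene.
  CH(CH2OCH3): pendant –CH2OCH3: C–O–C linkage → ether.
  CH2NHCH2: C–N–C with sp³ carbons and no adjacent C=O → amine (secondary).
  CH(CH2SH): pendant –CH2SH → thiol.
  CH2OCH2: C–O–C with sp³ carbons on both sides and no adjacent C=O → ether.
  CH(CH2OCH3): pendant –CH2OCH3: C–O–C linkage → ether.
  CH2NHCH2: C–N–C with sp³ carbons and no adjacent C=O → amine (secondary).
  CH2OCH2: C–O–C with sp³ carbons on both sides and no adjacent C=O → ether.
  CH(OH): –OH on an sp³ carbon → alcohol (secondary).
  CH(OCOCH3): pendant –OC(=O)CH3: an acyloxy group → ester.
  CH2COOCH2: –C(=O)–O–C with C on the carbonyl side → ester.
  COOCH3: –C(=O)OCH3: carbonyl C bonded to C and to –OCH3 → ester (not ketone + ether).
Ether appears at: CH(CH2OCH3), CH2OCH2, CH(CH2OCH3), CH2OCH2 → 4.

4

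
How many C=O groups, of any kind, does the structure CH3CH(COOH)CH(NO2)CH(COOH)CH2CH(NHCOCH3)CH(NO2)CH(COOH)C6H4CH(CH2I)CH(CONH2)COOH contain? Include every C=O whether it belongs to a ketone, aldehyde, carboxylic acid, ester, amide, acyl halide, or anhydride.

6

CH(COOH): carboxylic acid, 1 C=O (running total 1).
CH(COOH): carboxylic acid, 1 C=O (running total 2).
CH(NHCOCH3): amide, 1 C=O (running total 3).
CH(COOH): carboxylic acid, 1 C=O (running total 4).
CH(CONH2): amide, 1 C=O (running total 5).
COOH: carboxylic acid, 1 C=O (running total 6).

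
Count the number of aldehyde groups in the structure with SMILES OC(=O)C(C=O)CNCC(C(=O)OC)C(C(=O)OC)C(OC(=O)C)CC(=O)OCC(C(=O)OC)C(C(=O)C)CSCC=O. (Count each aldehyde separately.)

–COOH: carbonyl C bonded to –OH and C → carboxylic acid (the –OH is not a separate alcohol).
pendant –CHO: carbonyl C bonded to C and H → aldehyde.
C–N–C with sp³ carbons and no adjacent C=O → amine (secondary).
pendant –COOCH3: carbonyl C bonded to C and –OCH3 → ester.
pendant –COOCH3: carbonyl C bonded to C and –OCH3 → ester.
pendant –OC(=O)CH3: an acyloxy group → ester.
–C(=O)–O–C with C on the carbonyl side → ester.
pendant –COOCH3: carbonyl C bonded to C and –OCH3 → ester.
pendant –COCH3: carbonyl C bonded to two carbons → ketone.
C–S–C linkage → sulfide (thioether).
terminal –CHO: carbonyl C bonded to H and C → aldehyde.
Aldehyde appears at: CH(CHO), CHO → 2.

2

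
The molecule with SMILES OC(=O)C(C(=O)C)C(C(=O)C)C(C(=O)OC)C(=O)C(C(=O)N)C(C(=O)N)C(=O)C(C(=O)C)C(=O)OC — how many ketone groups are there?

5

Reading the structure from left to right:
  HOOC: –COOH: carbonyl C bonded to –OH and C → carboxylic acid (the –OH is not a separate alcohol).
  CH(COCH3): pendant –COCH3: carbonyl C bonded to two carbons → ketone.
  CH(COCH3): pendant –COCH3: carbonyl C bonded to two carbons → ketone.
  CH(COOCH3): pendant –COOCH3: carbonyl C bonded to C and –OCH3 → ester.
  CO: –C(=O)– with carbon on both sides → ketone.
  CH(CONH2): pendant –CONH2: carbonyl C bonded to C and N → amide.
  CH(CONH2): pendant –CONH2: carbonyl C bonded to C and N → amide.
  CO: –C(=O)– with carbon on both sides → ketone.
  CH(COCH3): pendant –COCH3: carbonyl C bonded to two carbons → ketone.
  COOCH3: –C(=O)OCH3: carbonyl C bonded to C and to –OCH3 → ester (not ketone + ether).
Ketone appears at: CH(COCH3), CH(COCH3), CO, CO, CH(COCH3) → 5.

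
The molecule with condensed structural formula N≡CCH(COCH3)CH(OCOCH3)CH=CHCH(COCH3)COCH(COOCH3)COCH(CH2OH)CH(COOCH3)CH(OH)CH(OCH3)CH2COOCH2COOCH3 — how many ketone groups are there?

Taking each segment in turn:
  N≡C: N≡C–: carbon triple-bonded to nitrogen → nitrile.
  CH(COCH3): pendant –COCH3: carbonyl C bonded to two carbons → ketone.
  CH(OCOCH3): pendant –OC(=O)CH3: an acyloxy group → ester.
  CH=CH: C=C double bond → alkene.
  CH(COCH3): pendant –COCH3: carbonyl C bonded to two carbons → ketone.
  CO: –C(=O)– with carbon on both sides → ketone.
  CH(COOCH3): pendant –COOCH3: carbonyl C bonded to C and –OCH3 → ester.
  CO: –C(=O)– with carbon on both sides → ketone.
  CH(CH2OH): pendant –CH2OH on an sp³ backbone C → alcohol.
  CH(COOCH3): pendant –COOCH3: carbonyl C bonded to C and –OCH3 → ester.
  CH(OH): –OH on an sp³ carbon → alcohol (secondary).
  CH(OCH3): pendant –OCH3: C–O–C with sp³ C, no adjacent C=O → ether.
  CH2COOCH2: –C(=O)–O–C with C on the carbonyl side → ester.
  COOCH3: –C(=O)OCH3: carbonyl C bonded to C and to –OCH3 → ester (not ketone + ether).
Ketone appears at: CH(COCH3), CH(COCH3), CO, CO → 4.

4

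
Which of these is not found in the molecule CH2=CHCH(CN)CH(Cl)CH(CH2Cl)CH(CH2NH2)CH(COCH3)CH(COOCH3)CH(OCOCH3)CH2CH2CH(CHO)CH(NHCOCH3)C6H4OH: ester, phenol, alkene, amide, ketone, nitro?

nitro

ester: present (CH(COOCH3) — pendant –COOCH3: carbonyl C bonded to C and –OCH3 → ester).
alkene: present (CH2=CH — C=C double bond → alkene).
amide: present (CH(NHCOCH3) — pendant –NHC(=O)CH3: N bonded to a carbonyl → amide (not amine)).
ketone: present (CH(COCH3) — pendant –COCH3: carbonyl C bonded to two carbons → ketone).
phenol: present (C6H4OH — –OH attached directly to an aromatic ring → phenol (not alcohol); the ring itself is an arene).
nitro: no segment matches this pattern.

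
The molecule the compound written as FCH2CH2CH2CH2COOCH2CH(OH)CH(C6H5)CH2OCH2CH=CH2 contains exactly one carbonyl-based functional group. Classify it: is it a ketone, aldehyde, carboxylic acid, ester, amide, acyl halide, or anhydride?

The carbonyl is in the CH2COOCH2 segment: –C(=O)–O–C with C on the carbonyl side → ester.

ester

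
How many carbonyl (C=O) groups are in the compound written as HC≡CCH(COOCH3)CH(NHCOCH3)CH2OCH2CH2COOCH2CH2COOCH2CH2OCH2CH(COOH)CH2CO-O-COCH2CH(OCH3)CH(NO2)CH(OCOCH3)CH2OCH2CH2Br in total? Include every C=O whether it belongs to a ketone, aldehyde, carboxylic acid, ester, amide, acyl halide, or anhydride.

8

CH(COOCH3): ester, 1 C=O (running total 1).
CH(NHCOCH3): amide, 1 C=O (running total 2).
CH2COOCH2: ester, 1 C=O (running total 3).
CH2COOCH2: ester, 1 C=O (running total 4).
CH(COOH): carboxylic acid, 1 C=O (running total 5).
CH2CO-O-COCH2: anhydride, 2 C=O (running total 7).
CH(OCOCH3): ester, 1 C=O (running total 8).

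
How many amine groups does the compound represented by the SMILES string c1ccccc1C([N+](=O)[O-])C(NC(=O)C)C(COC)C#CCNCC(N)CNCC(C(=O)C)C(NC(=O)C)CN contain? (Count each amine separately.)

Working along the chain:
  C6H5: C6H5– phenyl ring → arene.
  CH(NO2): –NO2 on an sp³ carbon → nitro (the N=O is not a carbonyl).
  CH(NHCOCH3): pendant –NHC(=O)CH3: N bonded to a carbonyl → amide (not amine).
  CH(CH2OCH3): pendant –CH2OCH3: C–O–C linkage → ether.
  C≡C: C≡C triple bond → alkyne.
  CH2NHCH2: C–N–C with sp³ carbons and no adjacent C=O → amine (secondary).
  CH(NH2): –NH2 on an sp³ carbon with no adjacent C=O → amine.
  CH2NHCH2: C–N–C with sp³ carbons and no adjacent C=O → amine (secondary).
  CH(COCH3): pendant –COCH3: carbonyl C bonded to two carbons → ketone.
  CH(NHCOCH3): pendant –NHC(=O)CH3: N bonded to a carbonyl → amide (not amine).
  CH2NH2: –NH2 on an sp³ carbon with no adjacent C=O → amine.
Amine appears at: CH2NHCH2, CH(NH2), CH2NHCH2, CH2NH2 → 4.

4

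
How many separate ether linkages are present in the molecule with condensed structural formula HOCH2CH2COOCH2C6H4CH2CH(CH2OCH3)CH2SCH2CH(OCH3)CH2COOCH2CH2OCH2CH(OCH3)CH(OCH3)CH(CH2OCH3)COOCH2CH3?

6

HO– on an sp³ carbon → alcohol.
–C(=O)–O–C with C on the carbonyl side → ester.
para-disubstituted benzene ring → arene.
pendant –CH2OCH3: C–O–C linkage → ether.
C–S–C linkage → sulfide (thioether).
pendant –OCH3: C–O–C with sp³ C, no adjacent C=O → ether.
–C(=O)–O–C with C on the carbonyl side → ester.
C–O–C with sp³ carbons on both sides and no adjacent C=O → ether.
pendant –OCH3: C–O–C with sp³ C, no adjacent C=O → ether.
pendant –OCH3: C–O–C with sp³ C, no adjacent C=O → ether.
pendant –CH2OCH3: C–O–C linkage → ether.
–C(=O)OCH2CH3: carbonyl C bonded to C and to –OEt → ester.
Ether appears at: CH(CH2OCH3), CH(OCH3), CH2OCH2, CH(OCH3), CH(OCH3), CH(CH2OCH3) → 6.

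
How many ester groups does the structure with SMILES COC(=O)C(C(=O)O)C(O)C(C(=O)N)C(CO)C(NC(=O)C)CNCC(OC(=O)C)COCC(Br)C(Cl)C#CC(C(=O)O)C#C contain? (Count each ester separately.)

CH3O–C(=O)–: carbonyl C bonded to C and to –OCH3 → ester (not ketone + ether).
pendant –COOH: carbonyl C bonded to C and –OH → carboxylic acid.
–OH on an sp³ carbon → alcohol (secondary).
pendant –CONH2: carbonyl C bonded to C and N → amide.
pendant –CH2OH on an sp³ backbone C → alcohol.
pendant –NHC(=O)CH3: N bonded to a carbonyl → amide (not amine).
C–N–C with sp³ carbons and no adjacent C=O → amine (secondary).
pendant –OC(=O)CH3: an acyloxy group → ester.
C–O–C with sp³ carbons on both sides and no adjacent C=O → ether.
halogen on an sp³ carbon → alkyl halide.
halogen on an sp³ carbon → alkyl halide.
C≡C triple bond → alkyne.
pendant –COOH: carbonyl C bonded to C and –OH → carboxylic acid.
C≡C triple bond → alkyne.
Ester appears at: CH3OOC, CH(OCOCH3) → 2.

2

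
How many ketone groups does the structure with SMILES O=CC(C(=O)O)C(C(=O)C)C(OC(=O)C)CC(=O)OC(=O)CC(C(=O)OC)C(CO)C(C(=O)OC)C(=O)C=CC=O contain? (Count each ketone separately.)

2

terminal –CHO: carbonyl C bonded to H and C → aldehyde.
pendant –COOH: carbonyl C bonded to C and –OH → carboxylic acid.
pendant –COCH3: carbonyl C bonded to two carbons → ketone.
pendant –OC(=O)CH3: an acyloxy group → ester.
two acyl groups sharing one oxygen, –C(=O)–O–C(=O)– → anhydride.
pendant –COOCH3: carbonyl C bonded to C and –OCH3 → ester.
pendant –CH2OH on an sp³ backbone C → alcohol.
pendant –COOCH3: carbonyl C bonded to C and –OCH3 → ester.
–C(=O)– with carbon on both sides → ketone.
C=C double bond → alkene.
terminal –CHO: carbonyl C bonded to H and C → aldehyde.
Ketone appears at: CH(COCH3), CO → 2.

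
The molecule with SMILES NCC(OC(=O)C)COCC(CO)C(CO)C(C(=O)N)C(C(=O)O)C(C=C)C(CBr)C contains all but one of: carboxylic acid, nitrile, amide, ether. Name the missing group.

nitrile

ether: present (CH2OCH2 — C–O–C with sp³ carbons on both sides and no adjacent C=O → ether).
carboxylic acid: present (CH(COOH) — pendant –COOH: carbonyl C bonded to C and –OH → carboxylic acid).
amide: present (CH(CONH2) — pendant –CONH2: carbonyl C bonded to C and N → amide).
nitrile: no segment matches this pattern.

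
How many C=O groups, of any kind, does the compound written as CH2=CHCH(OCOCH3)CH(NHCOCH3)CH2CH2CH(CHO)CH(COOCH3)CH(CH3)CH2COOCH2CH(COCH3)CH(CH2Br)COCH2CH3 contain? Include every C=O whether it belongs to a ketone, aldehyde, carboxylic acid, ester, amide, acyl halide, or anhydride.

7

CH(OCOCH3): ester, 1 C=O (running total 1).
CH(NHCOCH3): amide, 1 C=O (running total 2).
CH(CHO): aldehyde, 1 C=O (running total 3).
CH(COOCH3): ester, 1 C=O (running total 4).
CH2COOCH2: ester, 1 C=O (running total 5).
CH(COCH3): ketone, 1 C=O (running total 6).
CO: ketone, 1 C=O (running total 7).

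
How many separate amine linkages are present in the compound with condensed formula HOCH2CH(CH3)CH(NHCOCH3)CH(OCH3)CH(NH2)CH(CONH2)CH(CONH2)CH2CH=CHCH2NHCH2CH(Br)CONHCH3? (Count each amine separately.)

2

HO– on an sp³ carbon → alcohol.
pendant –NHC(=O)CH3: N bonded to a carbonyl → amide (not amine).
pendant –OCH3: C–O–C with sp³ C, no adjacent C=O → ether.
–NH2 on an sp³ carbon with no adjacent C=O → amine.
pendant –CONH2: carbonyl C bonded to C and N → amide.
pendant –CONH2: carbonyl C bonded to C and N → amide.
C=C double bond → alkene.
C–N–C with sp³ carbons and no adjacent C=O → amine (secondary).
halogen on an sp³ carbon → alkyl halide.
–C(=O)NHCH3: carbonyl C bonded to C and to N → amide (the N is not an amine).
Amine appears at: CH(NH2), CH2NHCH2 → 2.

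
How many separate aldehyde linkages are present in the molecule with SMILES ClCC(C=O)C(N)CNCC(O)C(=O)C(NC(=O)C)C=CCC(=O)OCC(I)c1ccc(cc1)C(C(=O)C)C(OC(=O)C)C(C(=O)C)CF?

1

Working along the chain:
  ClCH2: halogen on an sp³ carbon → alkyl halide.
  CH(CHO): pendant –CHO: carbonyl C bonded to C and H → aldehyde.
  CH(NH2): –NH2 on an sp³ carbon with no adjacent C=O → amine.
  CH2NHCH2: C–N–C with sp³ carbons and no adjacent C=O → amine (secondary).
  CH(OH): –OH on an sp³ carbon → alcohol (secondary).
  CO: –C(=O)– with carbon on both sides → ketone.
  CH(NHCOCH3): pendant –NHC(=O)CH3: N bonded to a carbonyl → amide (not amine).
  CH=CH: C=C double bond → alkene.
  CH2COOCH2: –C(=O)–O–C with C on the carbonyl side → ester.
  CH(I): halogen on an sp³ carbon → alkyl halide.
  C6H4: para-disubstituted benzene ring → arene.
  CH(COCH3): pendant –COCH3: carbonyl C bonded to two carbons → ketone.
  CH(OCOCH3): pendant –OC(=O)CH3: an acyloxy group → ester.
  CH(COCH3): pendant –COCH3: carbonyl C bonded to two carbons → ketone.
  CH2F: halogen on an sp³ carbon → alkyl halide.
Aldehyde appears at: CH(CHO) → 1.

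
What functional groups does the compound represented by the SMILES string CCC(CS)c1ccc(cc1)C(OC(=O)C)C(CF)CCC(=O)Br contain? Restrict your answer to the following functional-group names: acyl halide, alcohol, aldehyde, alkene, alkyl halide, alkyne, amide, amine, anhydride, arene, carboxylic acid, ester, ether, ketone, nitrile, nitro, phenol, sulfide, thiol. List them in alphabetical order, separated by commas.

acyl halide, alkyl halide, arene, ester, thiol

pendant –CH2SH → thiol.
para-disubstituted benzene ring → arene.
pendant –OC(=O)CH3: an acyloxy group → ester.
pendant –CH2X: halogen on sp³ carbon → alkyl halide.
–C(=O)Br: carbonyl C bonded to C and to a halogen → acyl halide (not alkyl halide).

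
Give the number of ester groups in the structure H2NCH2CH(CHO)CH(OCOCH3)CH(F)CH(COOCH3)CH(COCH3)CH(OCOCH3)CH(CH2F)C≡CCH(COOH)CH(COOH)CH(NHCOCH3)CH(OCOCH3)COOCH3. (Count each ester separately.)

5

–NH2 on an sp³ carbon with no adjacent C=O → amine.
pendant –CHO: carbonyl C bonded to C and H → aldehyde.
pendant –OC(=O)CH3: an acyloxy group → ester.
halogen on an sp³ carbon → alkyl halide.
pendant –COOCH3: carbonyl C bonded to C and –OCH3 → ester.
pendant –COCH3: carbonyl C bonded to two carbons → ketone.
pendant –OC(=O)CH3: an acyloxy group → ester.
pendant –CH2X: halogen on sp³ carbon → alkyl halide.
C≡C triple bond → alkyne.
pendant –COOH: carbonyl C bonded to C and –OH → carboxylic acid.
pendant –COOH: carbonyl C bonded to C and –OH → carboxylic acid.
pendant –NHC(=O)CH3: N bonded to a carbonyl → amide (not amine).
pendant –OC(=O)CH3: an acyloxy group → ester.
–C(=O)OCH3: carbonyl C bonded to C and to –OCH3 → ester (not ketone + ether).
Ester appears at: CH(OCOCH3), CH(COOCH3), CH(OCOCH3), CH(OCOCH3), COOCH3 → 5.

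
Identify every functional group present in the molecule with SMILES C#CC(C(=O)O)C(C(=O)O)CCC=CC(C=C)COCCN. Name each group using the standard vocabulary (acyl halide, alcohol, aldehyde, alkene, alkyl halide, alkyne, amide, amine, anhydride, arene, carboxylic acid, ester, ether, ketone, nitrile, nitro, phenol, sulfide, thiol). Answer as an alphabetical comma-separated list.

Reading the structure from left to right:
  HC≡C: C≡C triple bond → alkyne.
  CH(COOH): pendant –COOH: carbonyl C bonded to C and –OH → carboxylic acid.
  CH(COOH): pendant –COOH: carbonyl C bonded to C and –OH → carboxylic acid.
  CH=CH: C=C double bond → alkene.
  CH(CH=CH2): pendant –CH=CH2: C=C double bond → alkene.
  CH2OCH2: C–O–C with sp³ carbons on both sides and no adjacent C=O → ether.
  CH2NH2: –NH2 on an sp³ carbon with no adjacent C=O → amine.

alkene, alkyne, amine, carboxylic acid, ether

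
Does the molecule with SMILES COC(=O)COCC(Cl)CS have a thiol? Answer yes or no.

CH3O–C(=O)–: carbonyl C bonded to C and to –OCH3 → ester (not ketone + ether).
C–O–C with sp³ carbons on both sides and no adjacent C=O → ether.
halogen on an sp³ carbon → alkyl halide.
–SH on an sp³ carbon → thiol.
The CH2SH segment supplies the thiol: –SH on an sp³ carbon → thiol.

yes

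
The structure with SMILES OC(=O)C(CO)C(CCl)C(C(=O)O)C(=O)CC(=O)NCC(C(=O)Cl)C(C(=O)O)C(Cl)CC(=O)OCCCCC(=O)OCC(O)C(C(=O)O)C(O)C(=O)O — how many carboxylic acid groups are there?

Reading the structure from left to right:
  HOOC: –COOH: carbonyl C bonded to –OH and C → carboxylic acid (the –OH is not a separate alcohol).
  CH(CH2OH): pendant –CH2OH on an sp³ backbone C → alcohol.
  CH(CH2Cl): pendant –CH2X: halogen on sp³ carbon → alkyl halide.
  CH(COOH): pendant –COOH: carbonyl C bonded to C and –OH → carboxylic acid.
  CO: –C(=O)– with carbon on both sides → ketone.
  CH2CONHCH2: –C(=O)–N– linkage → amide (the N is not an amine).
  CH(COCl): pendant –C(=O)X: carbonyl C bonded to C and halogen → acyl halide.
  CH(COOH): pendant –COOH: carbonyl C bonded to C and –OH → carboxylic acid.
  CH(Cl): halogen on an sp³ carbon → alkyl halide.
  CH2COOCH2: –C(=O)–O–C with C on the carbonyl side → ester.
  CH2COOCH2: –C(=O)–O–C with C on the carbonyl side → ester.
  CH(OH): –OH on an sp³ carbon → alcohol (secondary).
  CH(COOH): pendant –COOH: carbonyl C bonded to C and –OH → carboxylic acid.
  CH(OH): –OH on an sp³ carbon → alcohol (secondary).
  COOH: –COOH: carbonyl C bonded to –OH and C → carboxylic acid (the –OH is not a separate alcohol).
Carboxylic acid appears at: HOOC, CH(COOH), CH(COOH), CH(COOH), COOH → 5.

5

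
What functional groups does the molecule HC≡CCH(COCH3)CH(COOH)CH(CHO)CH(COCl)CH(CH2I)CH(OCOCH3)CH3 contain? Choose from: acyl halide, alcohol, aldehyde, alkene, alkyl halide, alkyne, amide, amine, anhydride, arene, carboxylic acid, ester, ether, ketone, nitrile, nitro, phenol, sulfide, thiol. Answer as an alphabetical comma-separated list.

Taking each segment in turn:
  HC≡C: C≡C triple bond → alkyne.
  CH(COCH3): pendant –COCH3: carbonyl C bonded to two carbons → ketone.
  CH(COOH): pendant –COOH: carbonyl C bonded to C and –OH → carboxylic acid.
  CH(CHO): pendant –CHO: carbonyl C bonded to C and H → aldehyde.
  CH(COCl): pendant –C(=O)X: carbonyl C bonded to C and halogen → acyl halide.
  CH(CH2I): pendant –CH2X: halogen on sp³ carbon → alkyl halide.
  CH(OCOCH3): pendant –OC(=O)CH3: an acyloxy group → ester.

acyl halide, aldehyde, alkyl halide, alkyne, carboxylic acid, ester, ketone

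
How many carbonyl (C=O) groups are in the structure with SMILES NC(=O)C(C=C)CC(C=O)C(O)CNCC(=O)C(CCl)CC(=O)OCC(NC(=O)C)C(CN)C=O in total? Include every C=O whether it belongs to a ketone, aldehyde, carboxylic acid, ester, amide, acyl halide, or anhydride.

H2NCO: amide, 1 C=O (running total 1).
CH(CHO): aldehyde, 1 C=O (running total 2).
CO: ketone, 1 C=O (running total 3).
CH2COOCH2: ester, 1 C=O (running total 4).
CH(NHCOCH3): amide, 1 C=O (running total 5).
CHO: aldehyde, 1 C=O (running total 6).

6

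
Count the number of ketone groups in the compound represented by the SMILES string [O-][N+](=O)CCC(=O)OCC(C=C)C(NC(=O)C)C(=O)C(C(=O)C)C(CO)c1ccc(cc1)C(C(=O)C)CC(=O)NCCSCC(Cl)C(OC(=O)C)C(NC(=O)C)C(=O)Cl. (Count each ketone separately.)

Taking each segment in turn:
  O2NCH2: –NO2 on carbon → nitro group.
  CH2COOCH2: –C(=O)–O–C with C on the carbonyl side → ester.
  CH(CH=CH2): pendant –CH=CH2: C=C double bond → alkene.
  CH(NHCOCH3): pendant –NHC(=O)CH3: N bonded to a carbonyl → amide (not amine).
  CO: –C(=O)– with carbon on both sides → ketone.
  CH(COCH3): pendant –COCH3: carbonyl C bonded to two carbons → ketone.
  CH(CH2OH): pendant –CH2OH on an sp³ backbone C → alcohol.
  C6H4: para-disubstituted benzene ring → arene.
  CH(COCH3): pendant –COCH3: carbonyl C bonded to two carbons → ketone.
  CH2CONHCH2: –C(=O)–N– linkage → amide (the N is not an amine).
  CH2SCH2: C–S–C linkage → sulfide (thioether).
  CH(Cl): halogen on an sp³ carbon → alkyl halide.
  CH(OCOCH3): pendant –OC(=O)CH3: an acyloxy group → ester.
  CH(NHCOCH3): pendant –NHC(=O)CH3: N bonded to a carbonyl → amide (not amine).
  COCl: –C(=O)Cl: carbonyl C bonded to C and to a halogen → acyl halide (not alkyl halide).
Ketone appears at: CO, CH(COCH3), CH(COCH3) → 3.

3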